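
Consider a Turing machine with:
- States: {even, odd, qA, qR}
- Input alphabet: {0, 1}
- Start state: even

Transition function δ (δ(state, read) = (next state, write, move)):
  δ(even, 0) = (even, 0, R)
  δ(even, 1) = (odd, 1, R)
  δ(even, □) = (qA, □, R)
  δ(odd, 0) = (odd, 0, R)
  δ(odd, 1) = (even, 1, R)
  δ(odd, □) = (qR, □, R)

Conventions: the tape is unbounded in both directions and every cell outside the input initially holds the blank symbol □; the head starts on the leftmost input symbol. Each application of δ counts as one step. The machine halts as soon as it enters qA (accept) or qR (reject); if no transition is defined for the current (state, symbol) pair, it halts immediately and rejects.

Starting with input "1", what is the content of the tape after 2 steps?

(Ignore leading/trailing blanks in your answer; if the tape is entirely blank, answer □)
Step 0: [even]1 (head at position 0)
Step 1: δ(even, 1) = (odd, 1, R)  ⊢  1[odd]□ (head at position 1)
Step 2: δ(odd, □) = (qR, □, R)  ⊢  1□[qR]□ (head at position 2)
Tape after 2 steps (ignoring surrounding blanks): 1

Final answer: Tape: 1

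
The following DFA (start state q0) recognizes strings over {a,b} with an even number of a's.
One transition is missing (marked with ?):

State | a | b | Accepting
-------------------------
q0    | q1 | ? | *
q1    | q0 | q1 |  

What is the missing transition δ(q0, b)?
q0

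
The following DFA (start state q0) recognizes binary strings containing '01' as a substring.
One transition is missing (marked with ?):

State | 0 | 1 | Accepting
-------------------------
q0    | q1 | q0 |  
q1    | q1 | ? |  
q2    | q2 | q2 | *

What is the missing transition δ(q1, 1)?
q2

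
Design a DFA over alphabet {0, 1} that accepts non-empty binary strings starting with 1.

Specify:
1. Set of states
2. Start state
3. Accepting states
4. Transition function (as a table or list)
One valid DFA (any DFA recognizing the same language is acceptable):
States: {q0, q1, q2}
Start: q0
Accepting: {q1}
Transitions (accepting states marked with *):
State | 0 | 1 | Accepting
-------------------------
q0    | q2 | q1 |  
q1    | q1 | q1 | *
q2    | q2 | q2 |  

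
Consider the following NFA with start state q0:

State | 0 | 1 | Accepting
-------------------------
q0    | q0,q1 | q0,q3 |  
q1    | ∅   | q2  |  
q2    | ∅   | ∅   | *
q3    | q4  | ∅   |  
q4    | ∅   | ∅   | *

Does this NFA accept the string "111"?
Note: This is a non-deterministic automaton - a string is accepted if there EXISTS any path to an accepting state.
Track the set of states the NFA could be in: start {q0}
Read '1': {q0} → {q0, q3}
Read '1': {q0, q3} → {q0, q3}
Read '1': {q0, q3} → {q0, q3}
Final set {q0, q3} contains no accepting state → rejected.

Final answer: No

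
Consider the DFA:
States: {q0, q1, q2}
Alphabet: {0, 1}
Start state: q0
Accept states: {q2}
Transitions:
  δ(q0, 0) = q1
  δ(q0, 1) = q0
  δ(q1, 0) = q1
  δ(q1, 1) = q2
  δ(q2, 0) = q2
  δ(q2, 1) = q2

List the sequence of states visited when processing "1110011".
Starting at q0
Read '1': q0 -> q0
Read '1': q0 -> q0
Read '1': q0 -> q0
Read '0': q0 -> q1
Read '0': q1 -> q1
Read '1': q1 -> q2
Read '1': q2 -> q2

Final answer: q0 -> q0 -> q0 -> q0 -> q1 -> q1 -> q2 -> q2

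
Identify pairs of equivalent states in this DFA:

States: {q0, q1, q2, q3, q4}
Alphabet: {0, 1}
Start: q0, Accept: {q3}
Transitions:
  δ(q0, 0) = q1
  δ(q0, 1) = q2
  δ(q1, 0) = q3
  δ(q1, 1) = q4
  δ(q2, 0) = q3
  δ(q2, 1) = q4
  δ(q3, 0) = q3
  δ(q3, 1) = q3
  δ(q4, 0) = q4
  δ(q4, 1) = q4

Using the table-filling algorithm:
Round 0 – mark pairs where exactly one state is accepting: (q0,q3), (q1,q3), (q2,q3), (q3,q4)
Round 1 – newly marked: (q0,q1) [on 0: q1 vs q3, already marked]; (q0,q2) [on 0: q1 vs q3, already marked]; (q1,q4) [on 0: q3 vs q4, already marked]; (q2,q4) [on 0: q3 vs q4, already marked]
Round 2 – newly marked: (q0,q4) [on 0: q1 vs q4, already marked]
No further pairs can be marked.
(q1, q2) unmarked: δ(q1,0)=q3, δ(q2,0)=q3; δ(q1,1)=q4, δ(q2,1)=q4 → equivalent
Equivalent pairs: (q1, q2)

Final answer: Equivalent pairs: (q1, q2)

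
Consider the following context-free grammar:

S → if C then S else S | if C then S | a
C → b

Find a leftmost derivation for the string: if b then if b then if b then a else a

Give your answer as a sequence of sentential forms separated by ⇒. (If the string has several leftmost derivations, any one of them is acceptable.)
Start with S.
Step 1: the leftmost non-terminal is S; apply S → if C then S else S:  if C then S else S
Step 2: the leftmost non-terminal is C; apply C → b:  if b then S else S
Step 3: the leftmost non-terminal is S; apply S → if C then S:  if b then if C then S else S
Step 4: the leftmost non-terminal is C; apply C → b:  if b then if b then S else S
Step 5: the leftmost non-terminal is S; apply S → if C then S:  if b then if b then if C then S else S
Step 6: the leftmost non-terminal is C; apply C → b:  if b then if b then if b then S else S
Step 7: the leftmost non-terminal is S; apply S → a:  if b then if b then if b then a else S
Step 8: the leftmost non-terminal is S; apply S → a:  if b then if b then if b then a else a

Final answer: S ⇒ if C then S else S ⇒ if b then S else S ⇒ if b then if C then S else S ⇒ if b then if b then S else S ⇒ if b then if b then if C then S else S ⇒ if b then if b then if b then S else S ⇒ if b then if b then if b then a else S ⇒ if b then if b then if b then a else a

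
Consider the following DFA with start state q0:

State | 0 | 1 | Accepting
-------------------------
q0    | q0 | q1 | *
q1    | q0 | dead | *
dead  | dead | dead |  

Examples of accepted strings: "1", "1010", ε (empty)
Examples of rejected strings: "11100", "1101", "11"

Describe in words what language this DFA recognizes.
binary strings with no two consecutive 1s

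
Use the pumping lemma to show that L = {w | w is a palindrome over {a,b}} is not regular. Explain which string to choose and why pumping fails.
Language: L = {w | w is a palindrome over {a,b}} (strings that read the same forwards and backwards)
Step 1: Assume for contradiction that L is regular, with pumping length p.
Step 2: Choose s = a^p b a^p. Then s ∈ L (it reads the same forwards and backwards) and |s| ≥ p.
Step 3: Consider any decomposition s = xyz with |xy| ≤ p and |y| > 0. Since |xy| ≤ p and the first p symbols of s are all a's, y = a^k for some k with 1 ≤ k ≤ p.
Step 4: Pumping up (i = 2): xy²z = a^(p+k) b a^p. Its reverse is a^p b a^(p+k) ≠ a^(p+k) b a^p (the single b is no longer in the middle), so xy²z is not a palindrome and xy²z ∉ L.
This contradicts the pumping lemma, so L is not regular.

Final answer: Choose s = a^p b a^p. Since |xy| ≤ p, y = a^k with k ≥ 1. Then xy²z = a^(p+k) b a^p is not a palindrome, so ∉ L.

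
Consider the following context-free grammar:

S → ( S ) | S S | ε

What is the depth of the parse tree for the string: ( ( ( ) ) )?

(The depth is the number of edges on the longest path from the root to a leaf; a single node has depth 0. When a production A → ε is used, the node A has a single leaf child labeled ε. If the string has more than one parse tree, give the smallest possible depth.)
The string is 3 nested pairs. The shallowest parse tree applies S → ( S ) 3 times (one node per nested pair, each a child of the previous) and then S → ε in the middle.
S nodes at depths 0..3, ε leaf at depth 4; parentheses leaves are at depths 1..3.
(Using S → S S with an S → ε child anywhere only adds levels, so it cannot give a shallower tree.)
Depth = 4.

Final answer: 4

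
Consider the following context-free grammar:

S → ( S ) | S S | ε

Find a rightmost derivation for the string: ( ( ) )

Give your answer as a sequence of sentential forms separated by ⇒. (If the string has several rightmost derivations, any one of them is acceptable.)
Start with S.
Step 1: the rightmost non-terminal is S; apply S → ( S ):  ( S )
Step 2: the rightmost non-terminal is S; apply S → ( S ):  ( ( S ) )
Step 3: the rightmost non-terminal is S; apply S → ε:  ( ( ) )

Final answer: S ⇒ ( S ) ⇒ ( ( S ) ) ⇒ ( ( ) )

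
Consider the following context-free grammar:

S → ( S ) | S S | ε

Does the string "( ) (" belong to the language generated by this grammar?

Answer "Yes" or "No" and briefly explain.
Each production adds parentheses only in matched pairs (S → ( S )) or none at all, so every derived string has equally many '(' and ')'. The string ( ) ( has two '(' and one ')', so it cannot be derived.

Final answer: No - no valid derivation exists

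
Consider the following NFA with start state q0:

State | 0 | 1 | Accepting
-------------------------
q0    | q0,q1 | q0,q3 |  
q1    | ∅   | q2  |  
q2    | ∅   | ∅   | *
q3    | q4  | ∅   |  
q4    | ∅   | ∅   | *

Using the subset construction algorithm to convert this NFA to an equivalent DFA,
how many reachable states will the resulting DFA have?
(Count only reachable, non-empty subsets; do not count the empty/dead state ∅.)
Start subset: {q0}
{q0}: on 0 → {q0, q1}, on 1 → {q0, q3}
{q0, q1}: on 0 → {q0, q1}, on 1 → {q0, q2, q3}
{q0, q3}: on 0 → {q0, q1, q4}, on 1 → {q0, q3}
{q0, q2, q3}: on 0 → {q0, q1, q4}, on 1 → {q0, q3}
{q0, q1, q4}: on 0 → {q0, q1}, on 1 → {q0, q2, q3}
Reachable non-empty subsets: {q0}, {q0, q1}, {q0, q3}, {q0, q2, q3}, {q0, q1, q4} — 5 in total.

Final answer: 5 states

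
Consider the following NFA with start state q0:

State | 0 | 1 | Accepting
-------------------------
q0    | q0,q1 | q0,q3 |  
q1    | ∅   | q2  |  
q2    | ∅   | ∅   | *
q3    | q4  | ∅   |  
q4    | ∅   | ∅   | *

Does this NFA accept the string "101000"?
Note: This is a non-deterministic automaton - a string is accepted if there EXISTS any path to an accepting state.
Track the set of states the NFA could be in: start {q0}
Read '1': {q0} → {q0, q3}
Read '0': {q0, q3} → {q0, q1, q4}
Read '1': {q0, q1, q4} → {q0, q2, q3}
Read '0': {q0, q2, q3} → {q0, q1, q4}
Read '0': {q0, q1, q4} → {q0, q1}
Read '0': {q0, q1} → {q0, q1}
Final set {q0, q1} contains no accepting state → rejected.

Final answer: No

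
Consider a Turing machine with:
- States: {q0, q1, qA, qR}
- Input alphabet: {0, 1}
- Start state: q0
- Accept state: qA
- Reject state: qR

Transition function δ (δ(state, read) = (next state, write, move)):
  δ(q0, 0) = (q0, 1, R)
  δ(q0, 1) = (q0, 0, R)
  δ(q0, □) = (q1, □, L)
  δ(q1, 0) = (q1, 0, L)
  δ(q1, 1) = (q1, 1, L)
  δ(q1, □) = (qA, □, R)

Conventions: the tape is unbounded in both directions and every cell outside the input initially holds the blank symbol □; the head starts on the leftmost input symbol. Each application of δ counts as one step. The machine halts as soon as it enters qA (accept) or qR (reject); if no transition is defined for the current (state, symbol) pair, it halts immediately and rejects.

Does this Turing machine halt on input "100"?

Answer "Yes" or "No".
Step 0: [q0]100 (head at position 0)
Step 1: δ(q0, 1) = (q0, 0, R)  ⊢  0[q0]00 (head at position 1)
Step 2: δ(q0, 0) = (q0, 1, R)  ⊢  01[q0]0 (head at position 2)
Step 3: δ(q0, 0) = (q0, 1, R)  ⊢  011[q0]□ (head at position 3)
Step 4: δ(q0, □) = (q1, □, L)  ⊢  01[q1]1□ (head at position 2)
Step 5: δ(q1, 1) = (q1, 1, L)  ⊢  0[q1]11□ (head at position 1)
Step 6: δ(q1, 1) = (q1, 1, L)  ⊢  [q1]011□ (head at position 0)
Step 7: δ(q1, 0) = (q1, 0, L)  ⊢  [q1]□011□ (head at position -1)
Step 8: δ(q1, □) = (qA, □, R)  ⊢  □[qA]011□ (head at position 0)
The machine is in qA, so it halts and accepts.
It halts after 8 steps.

Final answer: Yes - halts after 8 steps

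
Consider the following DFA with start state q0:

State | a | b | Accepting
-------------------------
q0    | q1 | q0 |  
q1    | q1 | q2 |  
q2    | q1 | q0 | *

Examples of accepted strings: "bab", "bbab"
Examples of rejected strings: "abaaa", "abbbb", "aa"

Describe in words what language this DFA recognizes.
strings over {a,b} ending with 'ab'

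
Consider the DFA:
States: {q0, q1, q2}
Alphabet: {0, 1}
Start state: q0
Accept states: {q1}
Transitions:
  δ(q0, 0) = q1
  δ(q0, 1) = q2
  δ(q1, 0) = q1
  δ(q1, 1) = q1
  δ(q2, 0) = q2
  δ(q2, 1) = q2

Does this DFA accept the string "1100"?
Processing string "1100":
  q0 --1--> q2
  q2 --1--> q2
  q2 --0--> q2
  q2 --0--> q2
Final state: q2
Accept states: {q1}
q2 is not an accept state, so the string is rejected.

Final answer: No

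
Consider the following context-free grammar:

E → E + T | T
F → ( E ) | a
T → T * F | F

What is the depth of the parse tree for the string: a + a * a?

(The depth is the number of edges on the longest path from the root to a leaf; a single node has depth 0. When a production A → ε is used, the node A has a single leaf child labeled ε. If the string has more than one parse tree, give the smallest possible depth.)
The grammar is unambiguous; the parse tree of a + a * a is:
E → E + T at the root (depth 0).
  Left E (depth 1) → T (2) → F (3) → a (4).
  Right T (depth 1) → T * F; that T (2) → F (3) → a (4); F (2) → a (3).
The longest root-to-leaf paths have 4 edges.
Depth = 4.

Final answer: 4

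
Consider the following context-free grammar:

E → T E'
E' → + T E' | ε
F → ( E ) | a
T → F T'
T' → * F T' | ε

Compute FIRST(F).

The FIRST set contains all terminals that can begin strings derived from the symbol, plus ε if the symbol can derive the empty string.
FIRST(F): F → ( E ) contributes '(' and F → a contributes 'a', so FIRST(F) = {(, a}. F is not nullable.

Final answer: {(, a}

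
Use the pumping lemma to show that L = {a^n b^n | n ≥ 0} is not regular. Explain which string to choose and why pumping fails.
Language: L = {a^n b^n | n ≥ 0} (equal numbers of a's followed by b's)
Step 1: Assume for contradiction that L is regular, with pumping length p.
Step 2: Choose s = a^p b^p. Then s ∈ L (it has p a's followed by p b's) and |s| ≥ p.
Step 3: Consider any decomposition s = xyz with |xy| ≤ p and |y| > 0. Since |xy| ≤ p and the first p symbols of s are all a's, y = a^k for some k with 1 ≤ k ≤ p.
Step 4: Pumping up (i = 2): xy²z = a^(p+k) b^p, which has more a's than b's, so xy²z ∉ L.
This contradicts the pumping lemma, so L is not regular.

Final answer: Choose s = a^p b^p. Since |xy| ≤ p, y = a^k with k ≥ 1. Then xy²z = a^(p+k) b^p ∉ L.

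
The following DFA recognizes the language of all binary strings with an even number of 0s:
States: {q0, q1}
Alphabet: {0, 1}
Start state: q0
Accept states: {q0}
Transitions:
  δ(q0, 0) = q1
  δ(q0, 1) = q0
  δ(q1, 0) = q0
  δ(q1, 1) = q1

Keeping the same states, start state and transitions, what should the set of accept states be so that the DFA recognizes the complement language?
The DFA is complete (every state has a transition on every symbol), so the complement
is recognized by the same DFA with accepting and non-accepting states swapped.
Original accept states: {q0}
Complement accept states = All states - Original accept states
= {q0, q1} - {q0}
= {q1}
Complement language: strings with an ODD number of 0s

Final answer: {q1}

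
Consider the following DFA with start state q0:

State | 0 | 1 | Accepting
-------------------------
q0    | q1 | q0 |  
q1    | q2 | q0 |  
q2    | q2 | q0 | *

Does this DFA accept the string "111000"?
Start in q0.
Read '1': q0 → q0
Read '1': q0 → q0
Read '1': q0 → q0
Read '0': q0 → q1
Read '0': q1 → q2
Read '0': q2 → q2
Final state q2 is accepting, so the string is accepted.

Final answer: Yes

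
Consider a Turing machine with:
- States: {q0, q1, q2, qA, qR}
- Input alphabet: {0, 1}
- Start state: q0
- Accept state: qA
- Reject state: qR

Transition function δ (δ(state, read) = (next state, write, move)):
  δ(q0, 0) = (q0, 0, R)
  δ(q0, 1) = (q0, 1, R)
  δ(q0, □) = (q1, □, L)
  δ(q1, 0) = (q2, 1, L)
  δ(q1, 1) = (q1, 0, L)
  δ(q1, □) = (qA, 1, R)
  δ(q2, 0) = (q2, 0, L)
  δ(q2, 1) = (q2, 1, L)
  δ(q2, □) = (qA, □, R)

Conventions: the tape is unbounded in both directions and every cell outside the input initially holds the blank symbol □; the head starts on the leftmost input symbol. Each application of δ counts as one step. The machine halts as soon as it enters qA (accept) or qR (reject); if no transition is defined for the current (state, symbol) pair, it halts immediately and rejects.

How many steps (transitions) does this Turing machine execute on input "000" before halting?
Step 0: [q0]000 (head at position 0)
Step 1: δ(q0, 0) = (q0, 0, R)  ⊢  0[q0]00 (head at position 1)
Step 2: δ(q0, 0) = (q0, 0, R)  ⊢  00[q0]0 (head at position 2)
Step 3: δ(q0, 0) = (q0, 0, R)  ⊢  000[q0]□ (head at position 3)
Step 4: δ(q0, □) = (q1, □, L)  ⊢  00[q1]0□ (head at position 2)
Step 5: δ(q1, 0) = (q2, 1, L)  ⊢  0[q2]01□ (head at position 1)
Step 6: δ(q2, 0) = (q2, 0, L)  ⊢  [q2]001□ (head at position 0)
Step 7: δ(q2, 0) = (q2, 0, L)  ⊢  [q2]□001□ (head at position -1)
Step 8: δ(q2, □) = (qA, □, R)  ⊢  □[qA]001□ (head at position 0)
The machine is in qA, so it halts and accepts.
Number of transitions executed: 8.

Final answer: 8 steps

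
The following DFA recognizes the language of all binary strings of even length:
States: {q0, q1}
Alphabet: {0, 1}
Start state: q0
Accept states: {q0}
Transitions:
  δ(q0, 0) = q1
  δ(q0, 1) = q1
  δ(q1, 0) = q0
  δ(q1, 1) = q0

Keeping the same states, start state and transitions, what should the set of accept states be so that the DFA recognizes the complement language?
The DFA is complete (every state has a transition on every symbol), so the complement
is recognized by the same DFA with accepting and non-accepting states swapped.
Original accept states: {q0}
Complement accept states = All states - Original accept states
= {q0, q1} - {q0}
= {q1}
Complement language: strings of ODD length

Final answer: {q1}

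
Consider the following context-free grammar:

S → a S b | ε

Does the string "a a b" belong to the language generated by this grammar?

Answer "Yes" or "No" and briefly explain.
Every derivation applies S → a S b some number n of times and then S → ε, producing a^n b^n with equally many a's and b's. The string a a b has two a's but only one b, so it cannot be derived.

Final answer: No - no valid derivation exists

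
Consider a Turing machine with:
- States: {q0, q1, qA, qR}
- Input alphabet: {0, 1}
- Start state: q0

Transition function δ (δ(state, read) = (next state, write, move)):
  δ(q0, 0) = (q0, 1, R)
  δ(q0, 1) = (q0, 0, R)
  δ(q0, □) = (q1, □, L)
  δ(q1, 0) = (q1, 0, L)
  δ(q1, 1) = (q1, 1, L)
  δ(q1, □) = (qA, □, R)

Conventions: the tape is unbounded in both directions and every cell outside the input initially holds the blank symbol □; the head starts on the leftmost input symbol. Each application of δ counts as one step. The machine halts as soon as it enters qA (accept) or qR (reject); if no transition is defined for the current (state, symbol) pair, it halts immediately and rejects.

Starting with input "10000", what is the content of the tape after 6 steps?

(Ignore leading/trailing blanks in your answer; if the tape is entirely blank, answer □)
Step 0: [q0]10000 (head at position 0)
Step 1: δ(q0, 1) = (q0, 0, R)  ⊢  0[q0]0000 (head at position 1)
Step 2: δ(q0, 0) = (q0, 1, R)  ⊢  01[q0]000 (head at position 2)
Step 3: δ(q0, 0) = (q0, 1, R)  ⊢  011[q0]00 (head at position 3)
Step 4: δ(q0, 0) = (q0, 1, R)  ⊢  0111[q0]0 (head at position 4)
Step 5: δ(q0, 0) = (q0, 1, R)  ⊢  01111[q0]□ (head at position 5)
Step 6: δ(q0, □) = (q1, □, L)  ⊢  0111[q1]1□ (head at position 4)
Tape after 6 steps (ignoring surrounding blanks): 01111

Final answer: Tape: 01111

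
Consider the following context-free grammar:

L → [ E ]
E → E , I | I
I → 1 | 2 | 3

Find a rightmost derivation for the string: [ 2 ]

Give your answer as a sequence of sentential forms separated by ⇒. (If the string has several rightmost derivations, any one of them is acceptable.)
Start with L.
Step 1: the rightmost non-terminal is L; apply L → [ E ]:  [ E ]
Step 2: the rightmost non-terminal is E; apply E → I:  [ I ]
Step 3: the rightmost non-terminal is I; apply I → 2:  [ 2 ]

Final answer: L ⇒ [ E ] ⇒ [ I ] ⇒ [ 2 ]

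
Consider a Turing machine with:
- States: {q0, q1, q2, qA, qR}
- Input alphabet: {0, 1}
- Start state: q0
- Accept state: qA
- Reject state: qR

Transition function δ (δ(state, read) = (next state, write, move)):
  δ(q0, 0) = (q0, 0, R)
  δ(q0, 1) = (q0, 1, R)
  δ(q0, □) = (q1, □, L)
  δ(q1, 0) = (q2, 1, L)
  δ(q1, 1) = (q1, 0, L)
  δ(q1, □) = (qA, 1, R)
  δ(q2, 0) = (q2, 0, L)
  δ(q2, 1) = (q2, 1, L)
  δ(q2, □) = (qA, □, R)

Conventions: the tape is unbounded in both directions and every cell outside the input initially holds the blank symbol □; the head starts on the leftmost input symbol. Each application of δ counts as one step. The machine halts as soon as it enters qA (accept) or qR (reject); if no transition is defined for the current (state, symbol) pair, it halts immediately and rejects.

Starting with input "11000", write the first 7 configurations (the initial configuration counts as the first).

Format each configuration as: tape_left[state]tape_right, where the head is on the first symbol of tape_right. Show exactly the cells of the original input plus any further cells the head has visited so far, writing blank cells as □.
Step 0: [q0]11000 (head at position 0)
Step 1: δ(q0, 1) = (q0, 1, R)  ⊢  1[q0]1000 (head at position 1)
Step 2: δ(q0, 1) = (q0, 1, R)  ⊢  11[q0]000 (head at position 2)
Step 3: δ(q0, 0) = (q0, 0, R)  ⊢  110[q0]00 (head at position 3)
Step 4: δ(q0, 0) = (q0, 0, R)  ⊢  1100[q0]0 (head at position 4)
Step 5: δ(q0, 0) = (q0, 0, R)  ⊢  11000[q0]□ (head at position 5)
Step 6: δ(q0, □) = (q1, □, L)  ⊢  1100[q1]0□ (head at position 4)

Final answer: [q0]11000 ⊢ 1[q0]1000 ⊢ 11[q0]000 ⊢ 110[q0]00 ⊢ 1100[q0]0 ⊢ 11000[q0]□ ⊢ 1100[q1]0□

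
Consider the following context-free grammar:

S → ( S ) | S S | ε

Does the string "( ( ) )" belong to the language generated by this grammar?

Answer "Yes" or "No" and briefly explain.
A derivation exists: S ⇒ ( S ) ⇒ ( ( S ) ) ⇒ ( ( ) ) (using S → ( S ) twice, then S → ε).

Final answer: Yes - a valid derivation exists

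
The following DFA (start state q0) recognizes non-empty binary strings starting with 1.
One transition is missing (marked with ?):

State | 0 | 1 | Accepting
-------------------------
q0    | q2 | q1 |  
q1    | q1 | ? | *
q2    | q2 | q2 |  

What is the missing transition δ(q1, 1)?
q1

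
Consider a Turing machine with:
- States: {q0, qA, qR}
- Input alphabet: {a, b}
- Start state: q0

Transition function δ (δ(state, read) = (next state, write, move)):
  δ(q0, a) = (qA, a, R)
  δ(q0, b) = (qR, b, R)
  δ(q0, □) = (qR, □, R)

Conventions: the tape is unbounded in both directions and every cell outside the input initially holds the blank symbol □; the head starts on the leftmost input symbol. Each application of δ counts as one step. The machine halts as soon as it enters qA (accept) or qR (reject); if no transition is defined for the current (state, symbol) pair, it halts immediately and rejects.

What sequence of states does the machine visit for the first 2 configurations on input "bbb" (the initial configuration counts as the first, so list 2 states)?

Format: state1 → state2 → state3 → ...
Step 0: [q0]bbb (head at position 0)
Step 1: δ(q0, b) = (qR, b, R)  ⊢  b[qR]bb (head at position 1)
Reading off the states of these 2 configurations: q0 → qR

Final answer: q0 → qR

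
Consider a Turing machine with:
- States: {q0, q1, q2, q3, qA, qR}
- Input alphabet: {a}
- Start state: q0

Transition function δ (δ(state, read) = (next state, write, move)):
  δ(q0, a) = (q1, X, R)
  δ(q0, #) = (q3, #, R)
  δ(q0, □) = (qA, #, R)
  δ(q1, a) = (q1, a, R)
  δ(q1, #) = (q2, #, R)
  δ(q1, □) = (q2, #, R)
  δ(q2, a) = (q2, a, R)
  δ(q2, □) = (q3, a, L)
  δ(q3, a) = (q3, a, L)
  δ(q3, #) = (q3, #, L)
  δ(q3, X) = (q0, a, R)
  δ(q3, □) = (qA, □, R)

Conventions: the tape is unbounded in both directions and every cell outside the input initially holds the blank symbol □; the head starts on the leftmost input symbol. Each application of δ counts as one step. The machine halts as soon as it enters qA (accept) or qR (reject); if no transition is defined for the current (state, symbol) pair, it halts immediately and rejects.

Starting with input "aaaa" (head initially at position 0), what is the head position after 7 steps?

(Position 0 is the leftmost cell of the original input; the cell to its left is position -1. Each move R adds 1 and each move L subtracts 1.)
Step 0: [q0]aaaa (head at position 0)
Step 1: δ(q0, a) = (q1, X, R)  ⊢  X[q1]aaa (head at position 1)
Step 2: δ(q1, a) = (q1, a, R)  ⊢  Xa[q1]aa (head at position 2)
Step 3: δ(q1, a) = (q1, a, R)  ⊢  Xaa[q1]a (head at position 3)
Step 4: δ(q1, a) = (q1, a, R)  ⊢  Xaaa[q1]□ (head at position 4)
Step 5: δ(q1, □) = (q2, #, R)  ⊢  Xaaa#[q2]□ (head at position 5)
Step 6: δ(q2, □) = (q3, a, L)  ⊢  Xaaa[q3]#a (head at position 4)
Step 7: δ(q3, #) = (q3, #, L)  ⊢  Xaa[q3]a#a (head at position 3)
Head position after 7 steps: 3

Final answer: Position 3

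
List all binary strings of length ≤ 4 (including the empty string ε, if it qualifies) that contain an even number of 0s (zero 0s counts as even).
Checking every binary string of length 0 to 4:
  Length 0: accepted: ε | rejected: (none)
  Length 1: accepted: 1 | rejected: 0
  Length 2: accepted: 00, 11 | rejected: 01, 10
  Length 3: accepted: 001, 010, 100, 111 | rejected: 000, 011, 101, 110
  Length 4: accepted: 0000, 0011, 0101, 0110, 1001, 1010, 1100, 1111 | rejected: 0001, 0010, 0100, 0111, 1000, 1011, 1101, 1110
Total: 16 string(s).

Final answer: ε, 1, 00, 11, 001, 010, 100, 111, 0000, 0011, 0101, 0110, 1001, 1010, 1100, 1111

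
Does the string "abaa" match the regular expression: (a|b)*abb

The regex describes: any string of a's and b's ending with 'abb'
No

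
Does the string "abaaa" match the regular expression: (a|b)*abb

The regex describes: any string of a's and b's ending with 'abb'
No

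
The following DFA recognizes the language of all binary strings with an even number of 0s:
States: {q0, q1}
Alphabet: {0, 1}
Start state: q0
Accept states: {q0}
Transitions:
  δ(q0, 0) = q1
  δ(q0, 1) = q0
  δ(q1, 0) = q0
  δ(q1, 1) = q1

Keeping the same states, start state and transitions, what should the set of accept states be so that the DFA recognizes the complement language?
The DFA is complete (every state has a transition on every symbol), so the complement
is recognized by the same DFA with accepting and non-accepting states swapped.
Original accept states: {q0}
Complement accept states = All states - Original accept states
= {q0, q1} - {q0}
= {q1}
Complement language: strings with an ODD number of 0s

Final answer: {q1}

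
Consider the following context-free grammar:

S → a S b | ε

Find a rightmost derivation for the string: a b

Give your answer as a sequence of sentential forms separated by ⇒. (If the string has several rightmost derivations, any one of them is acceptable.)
Start with S.
Step 1: the rightmost non-terminal is S; apply S → a S b:  a S b
Step 2: the rightmost non-terminal is S; apply S → ε:  a b

Final answer: S ⇒ a S b ⇒ a b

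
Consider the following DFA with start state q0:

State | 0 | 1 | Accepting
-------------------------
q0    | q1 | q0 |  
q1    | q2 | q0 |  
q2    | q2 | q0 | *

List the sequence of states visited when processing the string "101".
q0 → q0 → q1 → q0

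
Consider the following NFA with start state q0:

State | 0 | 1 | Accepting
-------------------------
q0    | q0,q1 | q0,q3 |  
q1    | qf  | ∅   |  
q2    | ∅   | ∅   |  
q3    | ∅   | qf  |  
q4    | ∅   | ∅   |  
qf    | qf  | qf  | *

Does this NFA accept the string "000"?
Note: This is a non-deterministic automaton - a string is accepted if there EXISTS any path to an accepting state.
Track the set of states the NFA could be in: start {q0}
Read '0': {q0} → {q0, q1}
Read '0': {q0, q1} → {q0, q1, qf}
Read '0': {q0, q1, qf} → {q0, q1, qf}
Final set {q0, q1, qf} contains accepting state(s) {qf} → accepted.

Final answer: Yes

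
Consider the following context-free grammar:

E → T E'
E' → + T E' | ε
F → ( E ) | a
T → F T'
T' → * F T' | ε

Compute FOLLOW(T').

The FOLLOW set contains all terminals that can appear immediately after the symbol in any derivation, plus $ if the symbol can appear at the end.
Useful FIRST sets: FIRST(E') = {+, ε}, FIRST(T') = {*, ε} (both E' and T' are nullable).
FOLLOW(E): E is the start symbol → $; E appears in F → ( E ) followed by ')' → FOLLOW(E) = {), $}.
FOLLOW(E'): E' appears at the right end of E → T E' and of E' → + T E', so FOLLOW(E') ⊇ FOLLOW(E) (the second occurrence adds nothing new). FOLLOW(E') = {), $}.
FOLLOW(T): in E → T E' and E' → + T E', T is followed by E': add FIRST(E') minus ε = {+}; since E' is nullable, also add FOLLOW(E) and FOLLOW(E') = {), $}. FOLLOW(T) = {+, ), $}.
FOLLOW(T'): T' appears at the right end of T → F T' and of T' → * F T', so FOLLOW(T') = FOLLOW(T) = {+, ), $}.

Final answer: {$, ), +}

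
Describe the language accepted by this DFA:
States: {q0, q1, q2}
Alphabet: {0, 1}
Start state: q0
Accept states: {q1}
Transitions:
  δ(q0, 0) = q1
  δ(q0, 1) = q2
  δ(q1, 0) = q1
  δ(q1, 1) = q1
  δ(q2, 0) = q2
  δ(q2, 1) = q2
Analyzing the DFA structure:
Start state: q0
Accept states: {q1}
Interpreting what each state remembers (checking against the transitions):
  q0: nothing has been read yet
  q1: the first symbol was 0
  q2: the first symbol was 1 (trap state)
  δ(q0, 0): in q0 (nothing has been read yet), after reading 0 we have: the first symbol was 0 → q1
  δ(q0, 1): in q0 (nothing has been read yet), after reading 1 we have: the first symbol was 1 (trap state) → q2
  δ(q1, 0): in q1 (the first symbol was 0), after reading 0 we have: the first symbol was 0 → q1
  δ(q1, 1): in q1 (the first symbol was 0), after reading 1 we have: the first symbol was 0 → q1
  δ(q2, 0): in q2 (the first symbol was 1 (trap state)), after reading 0 we have: the first symbol was 1 (trap state) → q2
  δ(q2, 1): in q2 (the first symbol was 1 (trap state)), after reading 1 we have: the first symbol was 1 (trap state) → q2
A string is accepted iff it ends in {q1}, i.e. the first symbol was 0.
Language: All binary strings starting with 0

Final answer: All binary strings starting with 0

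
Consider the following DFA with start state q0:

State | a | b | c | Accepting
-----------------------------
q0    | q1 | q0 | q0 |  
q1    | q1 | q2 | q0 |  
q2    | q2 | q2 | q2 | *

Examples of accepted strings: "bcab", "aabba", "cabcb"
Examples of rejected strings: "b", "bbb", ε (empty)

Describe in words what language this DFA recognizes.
strings over {a,b,c} containing 'ab' as substring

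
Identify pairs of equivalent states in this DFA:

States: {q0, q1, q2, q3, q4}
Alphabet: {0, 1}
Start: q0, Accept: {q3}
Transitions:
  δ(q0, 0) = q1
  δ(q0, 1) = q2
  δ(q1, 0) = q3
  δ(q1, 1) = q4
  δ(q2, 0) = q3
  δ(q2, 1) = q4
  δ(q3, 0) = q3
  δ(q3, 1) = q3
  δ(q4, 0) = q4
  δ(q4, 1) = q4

Using the table-filling algorithm:
Round 0 – mark pairs where exactly one state is accepting: (q0,q3), (q1,q3), (q2,q3), (q3,q4)
Round 1 – newly marked: (q0,q1) [on 0: q1 vs q3, already marked]; (q0,q2) [on 0: q1 vs q3, already marked]; (q1,q4) [on 0: q3 vs q4, already marked]; (q2,q4) [on 0: q3 vs q4, already marked]
Round 2 – newly marked: (q0,q4) [on 0: q1 vs q4, already marked]
No further pairs can be marked.
(q1, q2) unmarked: δ(q1,0)=q3, δ(q2,0)=q3; δ(q1,1)=q4, δ(q2,1)=q4 → equivalent
Equivalent pairs: (q1, q2)

Final answer: Equivalent pairs: (q1, q2)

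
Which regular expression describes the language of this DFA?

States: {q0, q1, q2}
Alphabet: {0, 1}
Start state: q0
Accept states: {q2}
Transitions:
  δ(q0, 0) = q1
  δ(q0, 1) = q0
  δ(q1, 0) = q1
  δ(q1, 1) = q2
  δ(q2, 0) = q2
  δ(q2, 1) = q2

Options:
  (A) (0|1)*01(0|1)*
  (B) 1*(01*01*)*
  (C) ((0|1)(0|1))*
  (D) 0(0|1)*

Testing sample strings against the DFA:
  '1010' -> accepted
  '1101' -> accepted
  '011' -> accepted
  '00110' -> accepted
Checking each option for a counterexample:
  (A) (0|1)*01(0|1)*: agrees with the DFA on all strings of length ≤ 4
  (B) 1*(01*01*)*: ε is rejected by the DFA but matches the regex → eliminated
  (C) ((0|1)(0|1))*: ε is rejected by the DFA but matches the regex → eliminated
  (D) 0(0|1)*: '0' is rejected by the DFA but matches the regex → eliminated
Only (A) (0|1)*01(0|1)* is consistent with the DFA.

Final answer: (A) (0|1)*01(0|1)*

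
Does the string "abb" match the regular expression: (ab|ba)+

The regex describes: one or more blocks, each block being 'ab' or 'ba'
No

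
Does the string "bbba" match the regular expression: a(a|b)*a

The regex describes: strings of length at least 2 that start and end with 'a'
No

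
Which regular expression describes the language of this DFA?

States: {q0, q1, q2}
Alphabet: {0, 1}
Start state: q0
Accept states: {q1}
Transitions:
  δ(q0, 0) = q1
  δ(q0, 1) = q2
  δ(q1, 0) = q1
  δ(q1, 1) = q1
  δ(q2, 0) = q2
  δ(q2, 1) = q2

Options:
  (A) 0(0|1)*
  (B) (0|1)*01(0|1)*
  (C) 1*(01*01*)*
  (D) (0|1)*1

Testing sample strings against the DFA:
  '001' -> accepted
  '000' -> accepted
  '100' -> rejected
  '0111' -> accepted
Checking each option for a counterexample:
  (A) 0(0|1)*: agrees with the DFA on all strings of length ≤ 4
  (B) (0|1)*01(0|1)*: '0' is accepted by the DFA but does not match the regex → eliminated
  (C) 1*(01*01*)*: ε is rejected by the DFA but matches the regex → eliminated
  (D) (0|1)*1: '0' is accepted by the DFA but does not match the regex → eliminated
Only (A) 0(0|1)* is consistent with the DFA.

Final answer: (A) 0(0|1)*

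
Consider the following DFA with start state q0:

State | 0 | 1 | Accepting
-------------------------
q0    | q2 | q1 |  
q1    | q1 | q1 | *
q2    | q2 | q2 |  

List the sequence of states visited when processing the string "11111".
q0 → q1 → q1 → q1 → q1 → q1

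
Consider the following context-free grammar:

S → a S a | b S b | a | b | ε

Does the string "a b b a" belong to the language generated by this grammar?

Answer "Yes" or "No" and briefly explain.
A derivation exists: S ⇒ a S a ⇒ a b S b a ⇒ a b b a (using S → a S a, S → b S b, then S → ε).

Final answer: Yes - a valid derivation exists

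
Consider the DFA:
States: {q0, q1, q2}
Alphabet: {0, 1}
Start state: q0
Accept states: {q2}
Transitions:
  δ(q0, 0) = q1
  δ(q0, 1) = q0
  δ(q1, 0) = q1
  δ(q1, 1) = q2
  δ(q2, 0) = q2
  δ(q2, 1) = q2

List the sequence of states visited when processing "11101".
Starting at q0
Read '1': q0 -> q0
Read '1': q0 -> q0
Read '1': q0 -> q0
Read '0': q0 -> q1
Read '1': q1 -> q2

Final answer: q0 -> q0 -> q0 -> q0 -> q1 -> q2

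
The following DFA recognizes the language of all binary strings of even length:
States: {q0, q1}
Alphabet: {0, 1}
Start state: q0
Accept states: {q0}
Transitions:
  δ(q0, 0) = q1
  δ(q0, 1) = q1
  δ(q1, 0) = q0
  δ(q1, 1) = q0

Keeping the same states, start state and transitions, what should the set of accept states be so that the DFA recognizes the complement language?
The DFA is complete (every state has a transition on every symbol), so the complement
is recognized by the same DFA with accepting and non-accepting states swapped.
Original accept states: {q0}
Complement accept states = All states - Original accept states
= {q0, q1} - {q0}
= {q1}
Complement language: strings of ODD length

Final answer: {q1}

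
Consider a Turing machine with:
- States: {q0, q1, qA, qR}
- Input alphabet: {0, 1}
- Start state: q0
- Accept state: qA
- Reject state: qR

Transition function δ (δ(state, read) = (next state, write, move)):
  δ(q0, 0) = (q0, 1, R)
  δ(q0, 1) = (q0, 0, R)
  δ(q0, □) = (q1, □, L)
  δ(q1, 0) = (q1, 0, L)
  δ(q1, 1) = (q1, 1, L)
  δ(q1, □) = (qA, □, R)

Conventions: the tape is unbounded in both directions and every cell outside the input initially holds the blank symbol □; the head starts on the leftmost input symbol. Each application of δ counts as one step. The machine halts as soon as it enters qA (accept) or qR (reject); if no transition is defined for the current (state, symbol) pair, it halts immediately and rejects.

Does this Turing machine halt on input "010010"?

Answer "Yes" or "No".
Step 0: [q0]010010 (head at position 0)
Step 1: δ(q0, 0) = (q0, 1, R)  ⊢  1[q0]10010 (head at position 1)
Step 2: δ(q0, 1) = (q0, 0, R)  ⊢  10[q0]0010 (head at position 2)
Step 3: δ(q0, 0) = (q0, 1, R)  ⊢  101[q0]010 (head at position 3)
Step 4: δ(q0, 0) = (q0, 1, R)  ⊢  1011[q0]10 (head at position 4)
Step 5: δ(q0, 1) = (q0, 0, R)  ⊢  10110[q0]0 (head at position 5)
Step 6: δ(q0, 0) = (q0, 1, R)  ⊢  101101[q0]□ (head at position 6)
Step 7: δ(q0, □) = (q1, □, L)  ⊢  10110[q1]1□ (head at position 5)
Step 8: δ(q1, 1) = (q1, 1, L)  ⊢  1011[q1]01□ (head at position 4)
Step 9: δ(q1, 0) = (q1, 0, L)  ⊢  101[q1]101□ (head at position 3)
Step 10: δ(q1, 1) = (q1, 1, L)  ⊢  10[q1]1101□ (head at position 2)
Step 11: δ(q1, 1) = (q1, 1, L)  ⊢  1[q1]01101□ (head at position 1)
Step 12: δ(q1, 0) = (q1, 0, L)  ⊢  [q1]101101□ (head at position 0)
Step 13: δ(q1, 1) = (q1, 1, L)  ⊢  [q1]□101101□ (head at position -1)
Step 14: δ(q1, □) = (qA, □, R)  ⊢  □[qA]101101□ (head at position 0)
The machine is in qA, so it halts and accepts.
It halts after 14 steps.

Final answer: Yes - halts after 14 steps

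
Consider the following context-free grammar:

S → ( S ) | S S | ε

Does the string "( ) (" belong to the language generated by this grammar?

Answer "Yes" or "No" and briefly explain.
Each production adds parentheses only in matched pairs (S → ( S )) or none at all, so every derived string has equally many '(' and ')'. The string ( ) ( has two '(' and one ')', so it cannot be derived.

Final answer: No - no valid derivation exists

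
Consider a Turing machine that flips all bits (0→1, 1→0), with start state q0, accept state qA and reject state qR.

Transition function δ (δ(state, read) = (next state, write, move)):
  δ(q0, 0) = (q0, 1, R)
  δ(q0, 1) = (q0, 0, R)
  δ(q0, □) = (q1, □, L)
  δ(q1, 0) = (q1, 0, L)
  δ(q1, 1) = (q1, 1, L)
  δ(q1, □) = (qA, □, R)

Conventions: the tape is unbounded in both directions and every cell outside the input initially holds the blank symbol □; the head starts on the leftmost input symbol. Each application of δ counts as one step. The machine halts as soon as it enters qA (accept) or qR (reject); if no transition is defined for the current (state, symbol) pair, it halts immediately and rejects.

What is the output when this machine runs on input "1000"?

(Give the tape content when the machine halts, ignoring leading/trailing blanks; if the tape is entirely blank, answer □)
Step 0: [q0]1000 (head at position 0)
Step 1: δ(q0, 1) = (q0, 0, R)  ⊢  0[q0]000 (head at position 1)
Step 2: δ(q0, 0) = (q0, 1, R)  ⊢  01[q0]00 (head at position 2)
Step 3: δ(q0, 0) = (q0, 1, R)  ⊢  011[q0]0 (head at position 3)
Step 4: δ(q0, 0) = (q0, 1, R)  ⊢  0111[q0]□ (head at position 4)
Step 5: δ(q0, □) = (q1, □, L)  ⊢  011[q1]1□ (head at position 3)
Step 6: δ(q1, 1) = (q1, 1, L)  ⊢  01[q1]11□ (head at position 2)
Step 7: δ(q1, 1) = (q1, 1, L)  ⊢  0[q1]111□ (head at position 1)
Step 8: δ(q1, 1) = (q1, 1, L)  ⊢  [q1]0111□ (head at position 0)
Step 9: δ(q1, 0) = (q1, 0, L)  ⊢  [q1]□0111□ (head at position -1)
Step 10: δ(q1, □) = (qA, □, R)  ⊢  □[qA]0111□ (head at position 0)
The machine is in qA, so it halts and accepts.
Tape content when halted (ignoring surrounding blanks): 0111

Final answer: Output: 0111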